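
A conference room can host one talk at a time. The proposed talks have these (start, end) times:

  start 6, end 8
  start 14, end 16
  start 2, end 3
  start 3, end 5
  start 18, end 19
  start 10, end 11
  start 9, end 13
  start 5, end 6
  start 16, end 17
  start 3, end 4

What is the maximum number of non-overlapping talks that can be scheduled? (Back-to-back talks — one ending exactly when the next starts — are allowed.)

Greedy by earliest finish: after sorting by end time, pick each interval compatible with the last pick.
By end time: (2,3), (3,4), (3,5), (5,6), (6,8), (10,11), (9,13), (14,16), (16,17), (18,19).
Pick (2,3); next start ≥ 3 → (3,4); next start ≥ 4 → (5,6); next start ≥ 6 → (6,8); next start ≥ 8 → (10,11); next start ≥ 11 → (14,16); next start ≥ 16 → (16,17); next start ≥ 17 → (18,19).
Selected 8 talks.

8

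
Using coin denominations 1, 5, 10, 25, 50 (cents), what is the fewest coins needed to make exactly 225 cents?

5

Use the largest denomination that fits, subtract, and repeat.
225 = 4×50 + 1×25
Total coins = 4 + 1 = 5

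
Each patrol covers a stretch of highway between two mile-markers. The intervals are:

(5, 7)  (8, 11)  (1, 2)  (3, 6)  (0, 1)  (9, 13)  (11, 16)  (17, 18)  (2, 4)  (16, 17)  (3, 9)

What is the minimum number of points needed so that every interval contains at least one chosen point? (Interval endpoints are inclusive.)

5

Sort by right endpoint; whenever an interval is uncovered, place a point at its right end.
By right end: [0,1]  [1,2]  [2,4]  [3,6]  [5,7]  [3,9]  [8,11]  [9,13]  [11,16]  [16,17]  [17,18]
[0,1] uncovered → point at 1; [2,4] uncovered → point at 4; [5,7] uncovered → point at 7; [8,11] uncovered → point at 11; [16,17] uncovered → point at 17.
Points: 1, 4, 7, 11, 17 (5 total).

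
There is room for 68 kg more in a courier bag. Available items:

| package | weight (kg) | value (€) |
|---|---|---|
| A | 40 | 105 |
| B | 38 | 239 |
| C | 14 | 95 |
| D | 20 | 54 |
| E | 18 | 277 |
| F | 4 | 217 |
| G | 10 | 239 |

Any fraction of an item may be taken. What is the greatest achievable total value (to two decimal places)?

Order: F (217/4=54.25) > G (239/10=23.90) > E (277/18=15.39) > C (95/14=6.79) > B (239/38=6.29) > D (54/20=2.70) > A (105/40=2.62)
Fill: take F (4 @ 217) → take G (10 @ 239) → take E (18 @ 277) → take C (14 @ 95) → take 22/38 of B → 138.37; 68/68 used.
Total value = 966.37

966.37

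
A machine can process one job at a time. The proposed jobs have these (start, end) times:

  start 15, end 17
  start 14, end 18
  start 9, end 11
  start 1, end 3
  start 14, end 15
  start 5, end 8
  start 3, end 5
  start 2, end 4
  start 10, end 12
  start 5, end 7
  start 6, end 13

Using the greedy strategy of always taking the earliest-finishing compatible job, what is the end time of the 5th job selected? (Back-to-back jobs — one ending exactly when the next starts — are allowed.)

Order by finish time; keep every interval that doesn't clash with the previous kept one.
By end time: (1,3), (2,4), (3,5), (5,7), (5,8), (9,11), (10,12), (6,13), (14,15), (15,17), (14,18).
Pick (1,3); next start ≥ 3 → (3,5); next start ≥ 5 → (5,7); next start ≥ 7 → (9,11); next start ≥ 11 → (14,15); next start ≥ 15 → (15,17).
Selected: (1,3) (3,5) (5,7) (9,11) (14,15) (15,17)

15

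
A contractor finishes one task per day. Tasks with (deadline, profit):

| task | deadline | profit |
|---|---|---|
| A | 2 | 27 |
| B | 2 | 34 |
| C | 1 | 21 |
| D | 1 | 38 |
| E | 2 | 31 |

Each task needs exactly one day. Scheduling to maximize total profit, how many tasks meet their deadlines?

2

Sort by profit descending; place each in the latest free slot ≤ its deadline.
By profit: D(d1,38), B(d2,34), E(d2,31), A(d2,27), C(d1,21)
D→slot 1; B→slot 2; E skipped; A skipped; C skipped.
2 of 5 scheduled.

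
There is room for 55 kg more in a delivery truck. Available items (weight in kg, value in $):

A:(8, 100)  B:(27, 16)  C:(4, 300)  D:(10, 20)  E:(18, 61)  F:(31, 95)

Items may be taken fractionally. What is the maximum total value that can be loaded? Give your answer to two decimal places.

537.61

Sort by value per unit weight and fill in that order.
Order: C (300/4=75.00) > A (100/8=12.50) > E (61/18=3.39) > F (95/31=3.06) > D (20/10=2.00) > B (16/27=0.59)
Fill: take C (4 @ 300) → take A (8 @ 100) → take E (18 @ 61) → take 25/31 of F → 76.61; 55/55 used.
Total value = 537.61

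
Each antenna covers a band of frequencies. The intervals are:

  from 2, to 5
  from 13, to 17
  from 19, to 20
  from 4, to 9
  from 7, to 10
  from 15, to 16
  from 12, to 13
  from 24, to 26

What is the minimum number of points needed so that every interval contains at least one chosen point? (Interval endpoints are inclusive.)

6

Sorted: [2,5] [4,9] [7,10] [12,13] [15,16] [13,17] [19,20] [24,26]
{[2,5],[4,9]} hit by 5; {[7,10]} hit by 10; {[12,13]} hit by 13; {[15,16],[13,17]} hit by 16; {[19,20]} hit by 20; {[24,26]} hit by 26.
Points: 5, 10, 13, 16, 20, 26 (6 total).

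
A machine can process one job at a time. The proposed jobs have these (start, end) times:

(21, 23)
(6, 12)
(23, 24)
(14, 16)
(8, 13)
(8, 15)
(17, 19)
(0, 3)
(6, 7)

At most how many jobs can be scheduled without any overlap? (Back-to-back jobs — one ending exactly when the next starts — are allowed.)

Sort by end time and greedily take each interval whose start is ≥ the last chosen end.
Sorted by end: (0,3)  (6,7)  (6,12)  (8,13)  (8,15)  (14,16)  (17,19)  (21,23)  (23,24)
take (0,3); take (6,7); skip (6,12); take (8,13); take (14,16); take (17,19); take (21,23); take (23,24).
Selected 7 jobs.

7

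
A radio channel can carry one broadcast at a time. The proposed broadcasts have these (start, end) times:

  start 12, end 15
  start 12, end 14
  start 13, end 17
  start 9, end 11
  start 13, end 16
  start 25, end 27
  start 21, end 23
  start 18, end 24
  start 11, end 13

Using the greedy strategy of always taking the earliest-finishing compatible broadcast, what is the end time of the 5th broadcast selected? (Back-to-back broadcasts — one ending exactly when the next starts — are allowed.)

Greedy by earliest finish: after sorting by end time, pick each interval compatible with the last pick.
Sorted by end: (9,11)  (11,13)  (12,14)  (12,15)  (13,16)  (13,17)  (21,23)  (18,24)  (25,27)
take (9,11); take (11,13); skip (12,14); skip (12,15); take (13,16); skip (13,17); take (21,23); take (25,27).
Selected: (9,11) (11,13) (13,16) (21,23) (25,27)

27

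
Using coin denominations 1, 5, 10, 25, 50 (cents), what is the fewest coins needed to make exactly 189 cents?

189 − 3×50→39 − 1×25→14 − 1×10→4 − 4×1→0
Total coins = 3 + 1 + 1 + 4 = 9

9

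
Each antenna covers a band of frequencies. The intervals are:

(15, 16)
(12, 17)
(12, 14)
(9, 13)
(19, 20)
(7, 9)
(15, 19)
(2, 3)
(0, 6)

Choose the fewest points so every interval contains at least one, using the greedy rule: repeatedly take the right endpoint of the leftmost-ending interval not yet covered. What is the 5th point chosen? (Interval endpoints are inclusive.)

20

Process intervals by earliest right end; each time one isn't hit yet, stab at its right endpoint.
By right end: [2,3]  [0,6]  [7,9]  [9,13]  [12,14]  [15,16]  [12,17]  [15,19]  [19,20]
[2,3] uncovered → point at 3; [7,9] uncovered → point at 9; [12,14] uncovered → point at 14; [15,16] uncovered → point at 16; [19,20] uncovered → point at 20.
Points: 3, 9, 14, 16, 20 (5 total).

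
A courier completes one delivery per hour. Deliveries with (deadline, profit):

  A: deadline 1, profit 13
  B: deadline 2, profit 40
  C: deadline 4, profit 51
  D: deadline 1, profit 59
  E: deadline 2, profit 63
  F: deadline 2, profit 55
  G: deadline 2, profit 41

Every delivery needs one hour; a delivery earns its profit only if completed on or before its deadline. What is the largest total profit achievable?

173

Take jobs in profit order; each goes to the latest open slot no later than its deadline.
By profit: E(d2,63), D(d1,59), F(d2,55), C(d4,51), G(d2,41), B(d2,40), A(d1,13)
E→slot 2; D→slot 1; F skipped; C→slot 4; G skipped; B skipped; A skipped.
Profit = 59 + 63 + 51 = 173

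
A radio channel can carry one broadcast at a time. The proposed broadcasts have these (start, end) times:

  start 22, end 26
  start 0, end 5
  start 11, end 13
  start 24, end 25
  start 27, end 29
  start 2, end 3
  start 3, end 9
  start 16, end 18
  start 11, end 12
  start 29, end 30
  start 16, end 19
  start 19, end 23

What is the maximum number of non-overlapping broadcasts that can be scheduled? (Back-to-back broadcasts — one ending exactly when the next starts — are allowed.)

Sort by end time and greedily take each interval whose start is ≥ the last chosen end.
Sorted by end: (2,3)  (0,5)  (3,9)  (11,12)  (11,13)  (16,18)  (16,19)  (19,23)  (24,25)  (22,26)  (27,29)  (29,30)
take (2,3); take (3,9); take (11,12); take (16,18); take (19,23); take (24,25); skip (22,26); take (27,29); take (29,30).
Selected 8 broadcasts.

8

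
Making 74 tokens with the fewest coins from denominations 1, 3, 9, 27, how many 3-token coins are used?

Greedy: take as many of the largest coin as possible, then repeat with the remainder.
74 = 2×27 + 2×9 + 2×1
Count of 3: 0

0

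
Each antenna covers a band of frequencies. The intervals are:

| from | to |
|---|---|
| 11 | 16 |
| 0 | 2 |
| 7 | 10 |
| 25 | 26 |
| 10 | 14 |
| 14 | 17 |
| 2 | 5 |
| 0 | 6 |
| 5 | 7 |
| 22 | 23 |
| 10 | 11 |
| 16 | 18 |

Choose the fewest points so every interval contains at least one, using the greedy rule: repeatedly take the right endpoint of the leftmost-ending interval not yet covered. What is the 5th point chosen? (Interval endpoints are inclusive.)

Sorted: [0,2] [2,5] [0,6] [5,7] [7,10] [10,11] [10,14] [11,16] [14,17] [16,18] [22,23] [25,26]
{[0,2],[2,5],[0,6]} hit by 2; {[5,7],[7,10]} hit by 7; {[10,11],[10,14],[11,16]} hit by 11; {[14,17],[16,18]} hit by 17; {[22,23]} hit by 23; {[25,26]} hit by 26.
Points: 2, 7, 11, 17, 23, 26 (6 total).

23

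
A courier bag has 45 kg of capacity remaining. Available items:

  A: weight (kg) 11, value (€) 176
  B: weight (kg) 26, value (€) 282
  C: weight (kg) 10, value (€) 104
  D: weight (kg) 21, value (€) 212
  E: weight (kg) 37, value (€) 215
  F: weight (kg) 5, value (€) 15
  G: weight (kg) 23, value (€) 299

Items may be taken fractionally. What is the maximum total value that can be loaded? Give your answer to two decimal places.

Ratios (sorted): A 16.00, G 13.00, B 10.85, C 10.40, D 10.10, E 5.81, F 3.00
take A (11 @ 176); take G (23 @ 299); take 11/26 of B → 119.31. Capacity used 45/45.
Total value = 594.31

594.31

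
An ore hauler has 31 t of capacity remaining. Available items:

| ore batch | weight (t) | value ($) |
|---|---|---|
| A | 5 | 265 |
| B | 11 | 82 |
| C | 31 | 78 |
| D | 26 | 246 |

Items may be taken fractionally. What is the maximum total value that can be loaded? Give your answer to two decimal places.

Ratios (sorted): A 53.00, D 9.46, B 7.45, C 2.52
take A (5 @ 265); take D (26 @ 246). Capacity used 31/31.
Total value = 511.00

511.00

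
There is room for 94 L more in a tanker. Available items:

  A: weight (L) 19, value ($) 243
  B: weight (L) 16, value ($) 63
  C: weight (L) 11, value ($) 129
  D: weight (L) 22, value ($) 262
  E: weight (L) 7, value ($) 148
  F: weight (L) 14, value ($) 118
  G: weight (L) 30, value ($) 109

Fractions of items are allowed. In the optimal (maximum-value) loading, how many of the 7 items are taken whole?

6

Sort by value per unit weight and fill in that order.
Ratios (sorted): E 21.14, A 12.79, D 11.91, C 11.73, F 8.43, B 3.94, G 3.63
take E (7 @ 148); take A (19 @ 243); take D (22 @ 262); take C (11 @ 129); take F (14 @ 118); take B (16 @ 63); take 5/30 of G → 18.17. Capacity used 94/94.
6 item(s) taken whole; one partial (take 5/30 of G).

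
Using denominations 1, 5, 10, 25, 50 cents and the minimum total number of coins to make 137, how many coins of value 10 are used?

Use the largest denomination that fits, subtract, and repeat.
137 = 2×50 + 1×25 + 1×10 + 2×1
Count of 10: 1

1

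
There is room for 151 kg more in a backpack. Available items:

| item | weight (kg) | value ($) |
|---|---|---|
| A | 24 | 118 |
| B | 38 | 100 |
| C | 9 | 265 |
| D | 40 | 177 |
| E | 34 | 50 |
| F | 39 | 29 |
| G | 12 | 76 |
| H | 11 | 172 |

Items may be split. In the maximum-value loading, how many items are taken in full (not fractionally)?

Sort by value per unit weight and fill in that order.
Order: C (265/9=29.44) > H (172/11=15.64) > G (76/12=6.33) > A (118/24=4.92) > D (177/40=4.42) > B (100/38=2.63) > E (50/34=1.47) > F (29/39=0.74)
Fill: take C (9 @ 265) → take H (11 @ 172) → take G (12 @ 76) → take A (24 @ 118) → take D (40 @ 177) → take B (38 @ 100) → take 17/34 of E → 25.00; 151/151 used.
6 item(s) taken whole; one partial (take 17/34 of E).

6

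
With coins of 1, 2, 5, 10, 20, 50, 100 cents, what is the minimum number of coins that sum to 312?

5

312 = 3×100 + 1×10 + 1×2
Total coins = 3 + 1 + 1 = 5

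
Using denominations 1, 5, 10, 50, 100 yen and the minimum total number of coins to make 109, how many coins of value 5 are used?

1

109 = 1×100 + 1×5 + 4×1
Count of 5: 1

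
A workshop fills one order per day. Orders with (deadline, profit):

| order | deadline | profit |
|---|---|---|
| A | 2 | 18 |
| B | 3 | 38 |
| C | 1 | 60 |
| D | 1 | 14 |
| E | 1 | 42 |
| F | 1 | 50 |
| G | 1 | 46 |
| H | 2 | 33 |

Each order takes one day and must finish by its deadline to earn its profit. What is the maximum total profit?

Sort by profit descending; place each in the latest free slot ≤ its deadline.
Profit order: C=60 F=50 G=46 E=42 B=38 H=33 A=18 D=14
Assign: C→slot 1, F skipped, G skipped, E skipped, B→slot 3, H→slot 2, A skipped, D skipped.
Slots: [1:C] [2:H] [3:B]
Profit = 60 + 33 + 38 = 131

131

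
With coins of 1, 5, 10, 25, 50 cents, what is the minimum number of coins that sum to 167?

Greedy: take as many of the largest coin as possible, then repeat with the remainder.
167 = 3×50 + 1×10 + 1×5 + 2×1
Total coins = 3 + 1 + 1 + 2 = 7

7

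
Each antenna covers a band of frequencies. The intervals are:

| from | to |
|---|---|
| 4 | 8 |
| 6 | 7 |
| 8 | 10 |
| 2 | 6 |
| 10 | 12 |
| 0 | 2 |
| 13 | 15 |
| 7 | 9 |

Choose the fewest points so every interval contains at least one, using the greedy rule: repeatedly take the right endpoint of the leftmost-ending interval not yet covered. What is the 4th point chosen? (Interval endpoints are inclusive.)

15

Process intervals by earliest right end; each time one isn't hit yet, stab at its right endpoint.
Sorted: [0,2] [2,6] [6,7] [4,8] [7,9] [8,10] [10,12] [13,15]
{[0,2],[2,6]} hit by 2; {[6,7],[4,8],[7,9]} hit by 7; {[8,10],[10,12]} hit by 10; {[13,15]} hit by 15.
Points: 2, 7, 10, 15 (4 total).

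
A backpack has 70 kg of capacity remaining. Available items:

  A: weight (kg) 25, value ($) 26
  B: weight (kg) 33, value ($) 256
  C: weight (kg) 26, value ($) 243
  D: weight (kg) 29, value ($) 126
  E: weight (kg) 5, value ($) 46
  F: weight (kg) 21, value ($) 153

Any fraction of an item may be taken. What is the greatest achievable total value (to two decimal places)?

Greedy by value/weight ratio, highest first.
Ratios (sorted): C 9.35, E 9.20, B 7.76, F 7.29, D 4.34, A 1.04
take C (26 @ 243); take E (5 @ 46); take B (33 @ 256); take 6/21 of F → 43.71. Capacity used 70/70.
Total value = 588.71

588.71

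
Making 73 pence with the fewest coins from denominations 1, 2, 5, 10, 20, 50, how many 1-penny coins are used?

1

Use the largest denomination that fits, subtract, and repeat.
73 − 1×50→23 − 1×20→3 − 1×2→1 − 1×1→0
Count of 1: 1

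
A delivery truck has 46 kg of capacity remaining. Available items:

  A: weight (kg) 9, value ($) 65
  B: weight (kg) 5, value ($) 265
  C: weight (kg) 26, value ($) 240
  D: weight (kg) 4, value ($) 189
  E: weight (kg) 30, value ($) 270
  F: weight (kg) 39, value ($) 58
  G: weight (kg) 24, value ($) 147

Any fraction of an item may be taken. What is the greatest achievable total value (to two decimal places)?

Order: B (265/5=53.00) > D (189/4=47.25) > C (240/26=9.23) > E (270/30=9.00) > A (65/9=7.22) > G (147/24=6.12) > F (58/39=1.49)
Fill: take B (5 @ 265) → take D (4 @ 189) → take C (26 @ 240) → take 11/30 of E → 99.00; 46/46 used.
Total value = 793.00

793.00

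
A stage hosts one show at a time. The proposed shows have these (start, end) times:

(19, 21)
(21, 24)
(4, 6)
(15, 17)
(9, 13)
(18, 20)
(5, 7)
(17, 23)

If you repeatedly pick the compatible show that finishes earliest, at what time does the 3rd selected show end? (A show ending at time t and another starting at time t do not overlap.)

Order by finish time; keep every interval that doesn't clash with the previous kept one.
Sorted by end: (4,6)  (5,7)  (9,13)  (15,17)  (18,20)  (19,21)  (17,23)  (21,24)
take (4,6); take (9,13); take (15,17); take (18,20); skip (17,23); take (21,24).
Selected: (4,6) (9,13) (15,17) (18,20) (21,24)

17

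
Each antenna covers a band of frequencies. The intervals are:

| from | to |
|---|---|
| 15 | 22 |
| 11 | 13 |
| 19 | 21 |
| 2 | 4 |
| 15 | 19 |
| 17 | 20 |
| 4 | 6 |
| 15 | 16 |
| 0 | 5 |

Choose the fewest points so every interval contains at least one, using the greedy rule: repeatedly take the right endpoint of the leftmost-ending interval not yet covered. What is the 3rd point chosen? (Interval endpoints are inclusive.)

By right end: [2,4]  [0,5]  [4,6]  [11,13]  [15,16]  [15,19]  [17,20]  [19,21]  [15,22]
[2,4] uncovered → point at 4; [11,13] uncovered → point at 13; [15,16] uncovered → point at 16; [17,20] uncovered → point at 20.
Points: 4, 13, 16, 20 (4 total).

16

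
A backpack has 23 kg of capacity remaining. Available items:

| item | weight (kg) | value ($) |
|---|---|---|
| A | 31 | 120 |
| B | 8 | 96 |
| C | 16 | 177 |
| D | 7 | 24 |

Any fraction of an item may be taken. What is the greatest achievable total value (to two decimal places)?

261.94

Sort by value per unit weight and fill in that order.
Ratios (sorted): B 12.00, C 11.06, A 3.87, D 3.43
take B (8 @ 96); take 15/16 of C → 165.94. Capacity used 23/23.
Total value = 261.94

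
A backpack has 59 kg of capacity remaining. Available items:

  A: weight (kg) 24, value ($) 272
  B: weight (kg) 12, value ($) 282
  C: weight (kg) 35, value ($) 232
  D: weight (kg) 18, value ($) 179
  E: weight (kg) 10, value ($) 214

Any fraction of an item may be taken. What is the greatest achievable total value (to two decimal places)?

Sort by value per unit weight and fill in that order.
Ratios (sorted): B 23.50, E 21.40, A 11.33, D 9.94, C 6.63
take B (12 @ 282); take E (10 @ 214); take A (24 @ 272); take 13/18 of D → 129.28. Capacity used 59/59.
Total value = 897.28

897.28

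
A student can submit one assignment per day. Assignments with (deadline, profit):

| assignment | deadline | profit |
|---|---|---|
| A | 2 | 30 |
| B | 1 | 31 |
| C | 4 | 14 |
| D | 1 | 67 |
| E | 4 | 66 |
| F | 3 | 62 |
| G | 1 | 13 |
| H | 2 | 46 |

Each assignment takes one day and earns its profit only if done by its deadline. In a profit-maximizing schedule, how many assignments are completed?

Take jobs in profit order; each goes to the latest open slot no later than its deadline.
By profit: D(d1,67), E(d4,66), F(d3,62), H(d2,46), B(d1,31), A(d2,30), C(d4,14), G(d1,13)
D→slot 1; E→slot 4; F→slot 3; H→slot 2; B skipped; A skipped; C skipped; G skipped.
4 of 8 scheduled.

4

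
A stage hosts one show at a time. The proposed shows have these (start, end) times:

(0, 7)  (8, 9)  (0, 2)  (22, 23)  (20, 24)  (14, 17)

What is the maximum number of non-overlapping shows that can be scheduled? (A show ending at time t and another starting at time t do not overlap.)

4

Order by finish time; keep every interval that doesn't clash with the previous kept one.
By end time: (0,2), (0,7), (8,9), (14,17), (22,23), (20,24).
Pick (0,2); next start ≥ 2 → (8,9); next start ≥ 9 → (14,17); next start ≥ 17 → (22,23).
Selected 4 shows.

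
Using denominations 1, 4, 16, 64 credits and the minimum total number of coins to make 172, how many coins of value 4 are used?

172 − 2×64→44 − 2×16→12 − 3×4→0
Count of 4: 3

3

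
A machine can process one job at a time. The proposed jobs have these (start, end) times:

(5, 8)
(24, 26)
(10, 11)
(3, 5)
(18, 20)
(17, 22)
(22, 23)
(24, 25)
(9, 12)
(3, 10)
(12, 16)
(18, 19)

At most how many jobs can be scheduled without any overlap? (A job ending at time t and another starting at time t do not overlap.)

Greedy by earliest finish: after sorting by end time, pick each interval compatible with the last pick.
Sorted by end: (3,5)  (5,8)  (3,10)  (10,11)  (9,12)  (12,16)  (18,19)  (18,20)  (17,22)  (22,23)  (24,25)  (24,26)
take (3,5); take (5,8); take (10,11); take (12,16); take (18,19); skip (18,20); skip (17,22); take (22,23); take (24,25).
Selected 7 jobs.

7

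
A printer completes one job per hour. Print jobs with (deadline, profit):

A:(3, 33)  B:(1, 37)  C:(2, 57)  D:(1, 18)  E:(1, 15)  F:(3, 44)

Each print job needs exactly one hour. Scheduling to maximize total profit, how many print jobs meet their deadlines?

Sort by profit descending; place each in the latest free slot ≤ its deadline.
Profit order: C=57 F=44 B=37 A=33 D=18 E=15
Assign: C→slot 2, F→slot 3, B→slot 1, A skipped, D skipped, E skipped.
Slots: [1:B] [2:C] [3:F]
3 of 6 scheduled.

3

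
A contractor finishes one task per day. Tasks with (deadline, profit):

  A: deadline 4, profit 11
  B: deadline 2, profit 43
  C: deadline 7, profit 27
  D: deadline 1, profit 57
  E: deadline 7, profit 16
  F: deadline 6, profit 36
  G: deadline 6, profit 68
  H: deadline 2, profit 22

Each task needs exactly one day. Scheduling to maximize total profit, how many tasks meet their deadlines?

Take jobs in profit order; each goes to the latest open slot no later than its deadline.
Profit order: G=68 D=57 B=43 F=36 C=27 H=22 E=16 A=11
Assign: G→slot 6, D→slot 1, B→slot 2, F→slot 5, C→slot 7, H skipped, E→slot 4, A→slot 3.
Slots: [1:D] [2:B] [3:A] [4:E] [5:F] [6:G] [7:C]
7 of 8 scheduled.

7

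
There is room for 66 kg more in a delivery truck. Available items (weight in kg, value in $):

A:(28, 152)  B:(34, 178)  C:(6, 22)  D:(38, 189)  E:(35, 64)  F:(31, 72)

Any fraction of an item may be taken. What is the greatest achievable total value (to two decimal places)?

349.89

Ratios (sorted): A 5.43, B 5.24, D 4.97, C 3.67, F 2.32, E 1.83
take A (28 @ 152); take B (34 @ 178); take 4/38 of D → 19.89. Capacity used 66/66.
Total value = 349.89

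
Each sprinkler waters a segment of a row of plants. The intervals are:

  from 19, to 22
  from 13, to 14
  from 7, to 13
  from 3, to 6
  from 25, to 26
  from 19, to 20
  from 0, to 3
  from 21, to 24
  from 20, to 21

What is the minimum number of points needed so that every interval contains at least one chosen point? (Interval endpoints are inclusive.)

5

Sort by right endpoint; whenever an interval is uncovered, place a point at its right end.
By right end: [0,3]  [3,6]  [7,13]  [13,14]  [19,20]  [20,21]  [19,22]  [21,24]  [25,26]
[0,3] uncovered → point at 3; [7,13] uncovered → point at 13; [19,20] uncovered → point at 20; [21,24] uncovered → point at 24; [25,26] uncovered → point at 26.
Points: 3, 13, 20, 24, 26 (5 total).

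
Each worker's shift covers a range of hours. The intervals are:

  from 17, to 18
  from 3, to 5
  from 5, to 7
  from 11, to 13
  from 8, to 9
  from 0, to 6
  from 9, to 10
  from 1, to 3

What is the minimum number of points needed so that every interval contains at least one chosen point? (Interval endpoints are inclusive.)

Sorted: [1,3] [3,5] [0,6] [5,7] [8,9] [9,10] [11,13] [17,18]
{[1,3],[3,5],[0,6]} hit by 3; {[5,7]} hit by 7; {[8,9],[9,10]} hit by 9; {[11,13]} hit by 13; {[17,18]} hit by 18.
Points: 3, 7, 9, 13, 18 (5 total).

5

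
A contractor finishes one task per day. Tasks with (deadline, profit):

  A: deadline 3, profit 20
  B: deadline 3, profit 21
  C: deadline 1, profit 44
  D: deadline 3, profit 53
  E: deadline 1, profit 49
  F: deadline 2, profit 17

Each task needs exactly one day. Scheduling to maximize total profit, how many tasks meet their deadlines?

By profit: D(d3,53), E(d1,49), C(d1,44), B(d3,21), A(d3,20), F(d2,17)
D→slot 3; E→slot 1; C skipped; B→slot 2; A skipped; F skipped.
3 of 6 scheduled.

3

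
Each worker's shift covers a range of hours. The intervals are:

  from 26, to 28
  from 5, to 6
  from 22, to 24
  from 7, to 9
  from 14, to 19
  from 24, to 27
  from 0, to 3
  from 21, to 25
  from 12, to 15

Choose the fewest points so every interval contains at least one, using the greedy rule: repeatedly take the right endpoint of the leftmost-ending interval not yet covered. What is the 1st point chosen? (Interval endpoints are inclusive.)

Sort by right endpoint; whenever an interval is uncovered, place a point at its right end.
By right end: [0,3]  [5,6]  [7,9]  [12,15]  [14,19]  [22,24]  [21,25]  [24,27]  [26,28]
[0,3] uncovered → point at 3; [5,6] uncovered → point at 6; [7,9] uncovered → point at 9; [12,15] uncovered → point at 15; [22,24] uncovered → point at 24; [26,28] uncovered → point at 28.
Points: 3, 6, 9, 15, 24, 28 (6 total).

3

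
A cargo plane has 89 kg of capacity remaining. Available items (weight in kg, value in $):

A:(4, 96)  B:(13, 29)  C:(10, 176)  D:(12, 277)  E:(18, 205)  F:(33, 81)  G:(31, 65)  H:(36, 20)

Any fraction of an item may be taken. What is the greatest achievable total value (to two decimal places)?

Ratios (sorted): A 24.00, D 23.08, C 17.60, E 11.39, F 2.45, B 2.23, G 2.10, H 0.56
take A (4 @ 96); take D (12 @ 277); take C (10 @ 176); take E (18 @ 205); take F (33 @ 81); take 12/13 of B → 26.77. Capacity used 89/89.
Total value = 861.77

861.77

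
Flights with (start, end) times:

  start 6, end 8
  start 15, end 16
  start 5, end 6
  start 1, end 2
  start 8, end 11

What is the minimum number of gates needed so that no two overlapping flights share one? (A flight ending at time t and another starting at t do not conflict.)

1

starts: [1, 5, 6, 8, 15]
ends:   [2, 6, 8, 11, 16]
s1→1  — peak 1.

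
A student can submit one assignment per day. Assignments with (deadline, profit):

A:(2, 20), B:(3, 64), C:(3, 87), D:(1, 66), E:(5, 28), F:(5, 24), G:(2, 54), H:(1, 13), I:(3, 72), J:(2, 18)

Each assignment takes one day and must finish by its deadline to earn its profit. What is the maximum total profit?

277

Sort by profit descending; place each in the latest free slot ≤ its deadline.
By profit: C(d3,87), I(d3,72), D(d1,66), B(d3,64), G(d2,54), E(d5,28), F(d5,24), A(d2,20), J(d2,18), H(d1,13)
C→slot 3; I→slot 2; D→slot 1; B skipped; G skipped; E→slot 5; F→slot 4; A skipped; J skipped; H skipped.
Profit = 66 + 72 + 87 + 24 + 28 = 277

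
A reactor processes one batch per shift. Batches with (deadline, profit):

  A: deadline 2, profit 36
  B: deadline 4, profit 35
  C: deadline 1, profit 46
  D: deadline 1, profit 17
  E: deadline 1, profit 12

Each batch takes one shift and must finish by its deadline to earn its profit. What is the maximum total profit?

117

Sort by profit descending; place each in the latest free slot ≤ its deadline.
Profit order: C=46 A=36 B=35 D=17 E=12
Assign: C→slot 1, A→slot 2, B→slot 4, D skipped, E skipped.
Slots: [1:C] [2:A] [4:B]
Profit = 46 + 36 + 35 = 117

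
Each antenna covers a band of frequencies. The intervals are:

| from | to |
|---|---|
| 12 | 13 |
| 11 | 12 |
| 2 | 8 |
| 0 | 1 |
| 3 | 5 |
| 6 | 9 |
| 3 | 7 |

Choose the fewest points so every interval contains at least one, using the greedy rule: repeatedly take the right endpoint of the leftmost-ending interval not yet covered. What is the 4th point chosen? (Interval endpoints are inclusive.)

12

Sorted: [0,1] [3,5] [3,7] [2,8] [6,9] [11,12] [12,13]
{[0,1]} hit by 1; {[3,5],[3,7],[2,8]} hit by 5; {[6,9]} hit by 9; {[11,12],[12,13]} hit by 12.
Points: 1, 5, 9, 12 (4 total).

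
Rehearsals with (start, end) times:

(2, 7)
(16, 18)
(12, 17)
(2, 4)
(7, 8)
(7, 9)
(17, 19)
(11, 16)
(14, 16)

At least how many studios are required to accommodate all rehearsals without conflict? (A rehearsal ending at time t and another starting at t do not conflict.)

3

Events (time:±→running): 2:+→1 2:+→2 4:-→1 7:-→0 7:+→1 7:+→2 8:-→1 9:-→0 11:+→1 12:+→2 14:+→3 … peak 3.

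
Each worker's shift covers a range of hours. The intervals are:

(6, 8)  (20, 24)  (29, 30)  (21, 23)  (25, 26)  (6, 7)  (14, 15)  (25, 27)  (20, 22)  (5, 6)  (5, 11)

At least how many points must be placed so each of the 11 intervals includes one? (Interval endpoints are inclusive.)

5

Process intervals by earliest right end; each time one isn't hit yet, stab at its right endpoint.
By right end: [5,6]  [6,7]  [6,8]  [5,11]  [14,15]  [20,22]  [21,23]  [20,24]  [25,26]  [25,27]  [29,30]
[5,6] uncovered → point at 6; [14,15] uncovered → point at 15; [20,22] uncovered → point at 22; [25,26] uncovered → point at 26; [29,30] uncovered → point at 30.
Points: 6, 15, 22, 26, 30 (5 total).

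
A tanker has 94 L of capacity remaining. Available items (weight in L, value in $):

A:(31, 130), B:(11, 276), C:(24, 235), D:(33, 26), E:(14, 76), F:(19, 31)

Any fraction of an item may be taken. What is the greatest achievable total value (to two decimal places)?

Greedy by value/weight ratio, highest first.
Ratios (sorted): B 25.09, C 9.79, E 5.43, A 4.19, F 1.63, D 0.79
take B (11 @ 276); take C (24 @ 235); take E (14 @ 76); take A (31 @ 130); take 14/19 of F → 22.84. Capacity used 94/94.
Total value = 739.84

739.84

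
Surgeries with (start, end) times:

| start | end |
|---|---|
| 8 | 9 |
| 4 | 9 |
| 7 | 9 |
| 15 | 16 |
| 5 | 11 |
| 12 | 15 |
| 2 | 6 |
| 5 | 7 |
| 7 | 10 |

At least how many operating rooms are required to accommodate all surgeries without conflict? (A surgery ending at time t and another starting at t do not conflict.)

Events (time:±→running): 2:+→1 4:+→2 5:+→3 5:+→4 6:-→3 7:-→2 7:+→3 7:+→4 8:+→5 … peak 5.

5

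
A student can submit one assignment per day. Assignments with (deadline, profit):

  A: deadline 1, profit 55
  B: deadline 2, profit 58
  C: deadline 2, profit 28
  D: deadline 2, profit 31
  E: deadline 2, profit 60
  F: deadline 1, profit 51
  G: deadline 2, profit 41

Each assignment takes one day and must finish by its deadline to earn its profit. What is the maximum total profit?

By profit: E(d2,60), B(d2,58), A(d1,55), F(d1,51), G(d2,41), D(d2,31), C(d2,28)
E→slot 2; B→slot 1; A skipped; F skipped; G skipped; D skipped; C skipped.
Profit = 58 + 60 = 118

118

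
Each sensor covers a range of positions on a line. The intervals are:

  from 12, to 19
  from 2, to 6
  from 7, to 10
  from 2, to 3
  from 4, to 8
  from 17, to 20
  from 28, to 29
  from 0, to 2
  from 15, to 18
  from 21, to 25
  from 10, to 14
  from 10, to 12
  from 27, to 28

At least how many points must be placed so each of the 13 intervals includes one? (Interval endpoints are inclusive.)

Process intervals by earliest right end; each time one isn't hit yet, stab at its right endpoint.
By right end: [0,2]  [2,3]  [2,6]  [4,8]  [7,10]  [10,12]  [10,14]  [15,18]  [12,19]  [17,20]  [21,25]  [27,28]  [28,29]
[0,2] uncovered → point at 2; [4,8] uncovered → point at 8; [10,12] uncovered → point at 12; [15,18] uncovered → point at 18; [21,25] uncovered → point at 25; [27,28] uncovered → point at 28.
Points: 2, 8, 12, 18, 25, 28 (6 total).

6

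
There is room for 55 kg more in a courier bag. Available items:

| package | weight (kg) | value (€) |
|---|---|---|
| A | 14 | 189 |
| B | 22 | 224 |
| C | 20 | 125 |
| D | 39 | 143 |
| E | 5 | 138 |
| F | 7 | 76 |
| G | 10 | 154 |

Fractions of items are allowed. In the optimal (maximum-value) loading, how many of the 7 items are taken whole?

4

Order: E (138/5=27.60) > G (154/10=15.40) > A (189/14=13.50) > F (76/7=10.86) > B (224/22=10.18) > C (125/20=6.25) > D (143/39=3.67)
Fill: take E (5 @ 138) → take G (10 @ 154) → take A (14 @ 189) → take F (7 @ 76) → take 19/22 of B → 193.45; 55/55 used.
4 item(s) taken whole; one partial (take 19/22 of B).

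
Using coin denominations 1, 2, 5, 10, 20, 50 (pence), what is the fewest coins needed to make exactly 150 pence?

3

Greedy: take as many of the largest coin as possible, then repeat with the remainder.
150 − 3×50→0
Total coins = 3 = 3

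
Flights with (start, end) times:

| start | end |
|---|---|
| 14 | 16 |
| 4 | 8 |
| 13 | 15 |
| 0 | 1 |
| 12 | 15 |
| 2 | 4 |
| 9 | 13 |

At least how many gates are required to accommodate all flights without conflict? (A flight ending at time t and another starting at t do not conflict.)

Events (time:±→running): 0:+→1 1:-→0 2:+→1 4:-→0 4:+→1 8:-→0 9:+→1 12:+→2 13:-→1 13:+→2 14:+→3 … peak 3.

3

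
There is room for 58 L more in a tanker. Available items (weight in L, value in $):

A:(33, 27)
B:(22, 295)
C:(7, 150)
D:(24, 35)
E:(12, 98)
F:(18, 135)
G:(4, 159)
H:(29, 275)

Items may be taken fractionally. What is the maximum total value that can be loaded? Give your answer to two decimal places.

Order: G (159/4=39.75) > C (150/7=21.43) > B (295/22=13.41) > H (275/29=9.48) > E (98/12=8.17) > F (135/18=7.50) > D (35/24=1.46) > A (27/33=0.82)
Fill: take G (4 @ 159) → take C (7 @ 150) → take B (22 @ 295) → take 25/29 of H → 237.07; 58/58 used.
Total value = 841.07

841.07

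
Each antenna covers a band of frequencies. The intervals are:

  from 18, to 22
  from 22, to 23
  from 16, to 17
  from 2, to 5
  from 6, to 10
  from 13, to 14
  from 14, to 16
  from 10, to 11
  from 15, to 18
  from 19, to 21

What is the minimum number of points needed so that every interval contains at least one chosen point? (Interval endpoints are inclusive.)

By right end: [2,5]  [6,10]  [10,11]  [13,14]  [14,16]  [16,17]  [15,18]  [19,21]  [18,22]  [22,23]
[2,5] uncovered → point at 5; [6,10] uncovered → point at 10; [13,14] uncovered → point at 14; [16,17] uncovered → point at 17; [19,21] uncovered → point at 21; [22,23] uncovered → point at 23.
Points: 5, 10, 14, 17, 21, 23 (6 total).

6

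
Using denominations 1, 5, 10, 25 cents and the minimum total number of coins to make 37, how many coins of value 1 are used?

2

37 = 1×25 + 1×10 + 2×1
Count of 1: 2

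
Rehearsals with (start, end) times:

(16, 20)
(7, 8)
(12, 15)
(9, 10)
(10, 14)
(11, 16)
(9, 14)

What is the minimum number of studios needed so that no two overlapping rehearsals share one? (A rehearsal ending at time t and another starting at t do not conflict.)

4

Events (time:±→running): 7:+→1 8:-→0 9:+→1 9:+→2 10:-→1 10:+→2 11:+→3 12:+→4 … peak 4.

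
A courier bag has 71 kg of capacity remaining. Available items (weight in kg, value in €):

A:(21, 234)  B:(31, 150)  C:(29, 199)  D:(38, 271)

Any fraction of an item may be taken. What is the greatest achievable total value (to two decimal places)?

587.34

Sort by value per unit weight and fill in that order.
Ratios (sorted): A 11.14, D 7.13, C 6.86, B 4.84
take A (21 @ 234); take D (38 @ 271); take 12/29 of C → 82.34. Capacity used 71/71.
Total value = 587.34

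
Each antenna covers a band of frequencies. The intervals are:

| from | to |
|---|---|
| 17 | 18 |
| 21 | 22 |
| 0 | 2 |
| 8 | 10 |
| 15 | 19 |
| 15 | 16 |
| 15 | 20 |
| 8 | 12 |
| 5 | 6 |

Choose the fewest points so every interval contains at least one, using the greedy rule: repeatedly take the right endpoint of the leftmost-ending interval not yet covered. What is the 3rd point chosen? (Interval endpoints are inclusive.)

By right end: [0,2]  [5,6]  [8,10]  [8,12]  [15,16]  [17,18]  [15,19]  [15,20]  [21,22]
[0,2] uncovered → point at 2; [5,6] uncovered → point at 6; [8,10] uncovered → point at 10; [15,16] uncovered → point at 16; [17,18] uncovered → point at 18; [21,22] uncovered → point at 22.
Points: 2, 6, 10, 16, 18, 22 (6 total).

10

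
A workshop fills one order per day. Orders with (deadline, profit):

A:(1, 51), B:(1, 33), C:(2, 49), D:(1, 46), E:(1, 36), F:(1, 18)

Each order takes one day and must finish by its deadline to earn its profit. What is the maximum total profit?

100

By profit: A(d1,51), C(d2,49), D(d1,46), E(d1,36), B(d1,33), F(d1,18)
A→slot 1; C→slot 2; D skipped; E skipped; B skipped; F skipped.
Profit = 51 + 49 = 100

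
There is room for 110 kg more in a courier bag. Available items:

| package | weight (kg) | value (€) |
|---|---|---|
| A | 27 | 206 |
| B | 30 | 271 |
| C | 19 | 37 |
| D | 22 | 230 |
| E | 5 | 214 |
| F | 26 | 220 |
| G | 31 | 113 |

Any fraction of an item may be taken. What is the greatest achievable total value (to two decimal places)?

Ratios (sorted): E 42.80, D 10.45, B 9.03, F 8.46, A 7.63, G 3.65, C 1.95
take E (5 @ 214); take D (22 @ 230); take B (30 @ 271); take F (26 @ 220); take A (27 @ 206). Capacity used 110/110.
Total value = 1141.00

1141.00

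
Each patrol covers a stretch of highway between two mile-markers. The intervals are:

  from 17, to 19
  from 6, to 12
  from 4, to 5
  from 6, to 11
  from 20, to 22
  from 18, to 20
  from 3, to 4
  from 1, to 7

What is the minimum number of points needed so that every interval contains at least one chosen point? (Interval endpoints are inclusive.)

4

Sort by right endpoint; whenever an interval is uncovered, place a point at its right end.
Sorted: [3,4] [4,5] [1,7] [6,11] [6,12] [17,19] [18,20] [20,22]
{[3,4],[4,5],[1,7]} hit by 4; {[6,11],[6,12]} hit by 11; {[17,19],[18,20]} hit by 19; {[20,22]} hit by 22.
Points: 4, 11, 19, 22 (4 total).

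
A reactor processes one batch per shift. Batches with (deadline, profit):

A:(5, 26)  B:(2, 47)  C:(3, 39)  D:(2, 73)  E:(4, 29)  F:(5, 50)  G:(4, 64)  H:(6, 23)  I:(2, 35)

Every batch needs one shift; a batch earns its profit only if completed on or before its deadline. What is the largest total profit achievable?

By profit: D(d2,73), G(d4,64), F(d5,50), B(d2,47), C(d3,39), I(d2,35), E(d4,29), A(d5,26), H(d6,23)
D→slot 2; G→slot 4; F→slot 5; B→slot 1; C→slot 3; I skipped; E skipped; A skipped; H→slot 6.
Profit = 47 + 73 + 39 + 64 + 50 + 23 = 296

296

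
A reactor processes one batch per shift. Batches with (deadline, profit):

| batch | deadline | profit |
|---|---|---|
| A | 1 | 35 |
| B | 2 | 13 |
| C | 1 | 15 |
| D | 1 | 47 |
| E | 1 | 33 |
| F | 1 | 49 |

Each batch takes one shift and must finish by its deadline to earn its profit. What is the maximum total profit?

62

By profit: F(d1,49), D(d1,47), A(d1,35), E(d1,33), C(d1,15), B(d2,13)
F→slot 1; D skipped; A skipped; E skipped; C skipped; B→slot 2.
Profit = 49 + 13 = 62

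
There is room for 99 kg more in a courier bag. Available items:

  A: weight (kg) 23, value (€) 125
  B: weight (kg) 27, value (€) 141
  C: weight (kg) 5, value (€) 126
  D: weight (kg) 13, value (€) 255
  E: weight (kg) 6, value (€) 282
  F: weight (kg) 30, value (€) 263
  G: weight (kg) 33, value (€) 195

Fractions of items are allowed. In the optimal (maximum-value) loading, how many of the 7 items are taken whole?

Sort by value per unit weight and fill in that order.
Ratios (sorted): E 47.00, C 25.20, D 19.62, F 8.77, G 5.91, A 5.43, B 5.22
take E (6 @ 282); take C (5 @ 126); take D (13 @ 255); take F (30 @ 263); take G (33 @ 195); take 12/23 of A → 65.22. Capacity used 99/99.
5 item(s) taken whole; one partial (take 12/23 of A).

5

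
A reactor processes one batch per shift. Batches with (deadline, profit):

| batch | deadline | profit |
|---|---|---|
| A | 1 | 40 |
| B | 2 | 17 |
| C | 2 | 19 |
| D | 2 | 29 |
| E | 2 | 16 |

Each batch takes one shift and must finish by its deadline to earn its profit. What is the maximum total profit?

Take jobs in profit order; each goes to the latest open slot no later than its deadline.
Profit order: A=40 D=29 C=19 B=17 E=16
Assign: A→slot 1, D→slot 2, C skipped, B skipped, E skipped.
Slots: [1:A] [2:D]
Profit = 40 + 29 = 69

69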